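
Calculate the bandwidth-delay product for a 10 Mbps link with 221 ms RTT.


BDP = bandwidth * RTT
= 10 Mbps * 221 ms
= 10 * 1e6 * 221 / 1000 bits
= 2210000 bits
= 276250 bytes
= 269.7754 KB
BDP = 2210000 bits (276250 bytes)


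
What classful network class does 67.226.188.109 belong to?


First octet: 67
Binary: 01000011
0xxxxxxx -> Class A (1-126)
Class A, default mask 255.0.0.0 (/8)


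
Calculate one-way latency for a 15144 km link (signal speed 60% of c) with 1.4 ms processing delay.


Speed = 0.6 * 3e5 km/s = 180000 km/s
Propagation delay = 15144 / 180000 = 0.0841 s = 84.1333 ms
Processing delay = 1.4 ms
Total one-way latency = 85.5333 ms


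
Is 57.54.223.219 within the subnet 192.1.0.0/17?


Subnet network: 192.1.0.0
Test IP AND mask: 57.54.128.0
No, 57.54.223.219 is not in 192.1.0.0/17


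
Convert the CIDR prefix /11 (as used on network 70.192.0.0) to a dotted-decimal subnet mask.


/11 means 11 network bits, 21 host bits
Binary: 11111111111000000000000000000000
Mask: 255.224.0.0


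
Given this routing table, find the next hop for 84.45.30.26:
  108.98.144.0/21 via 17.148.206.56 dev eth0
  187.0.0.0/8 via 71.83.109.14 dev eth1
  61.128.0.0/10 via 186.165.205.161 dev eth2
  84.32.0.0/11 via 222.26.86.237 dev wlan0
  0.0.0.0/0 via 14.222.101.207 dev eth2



Longest prefix match for 84.45.30.26:
  /21 108.98.144.0: no
  /8 187.0.0.0: no
  /10 61.128.0.0: no
  /11 84.32.0.0: MATCH
  /0 0.0.0.0: MATCH
Selected: next-hop 222.26.86.237 via wlan0 (matched /11)


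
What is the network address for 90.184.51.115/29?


IP:   01011010.10111000.00110011.01110011
Mask: 11111111.11111111.11111111.11111000
AND operation:
Net:  01011010.10111000.00110011.01110000
Network: 90.184.51.112/29


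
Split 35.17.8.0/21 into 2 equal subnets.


New prefix = 21 + 1 = 22
Each subnet has 1024 addresses
  35.17.8.0/22
  35.17.12.0/22
Subnets: 35.17.8.0/22, 35.17.12.0/22


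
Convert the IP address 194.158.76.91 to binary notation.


194 = 11000010
158 = 10011110
76 = 01001100
91 = 01011011
Binary: 11000010.10011110.01001100.01011011


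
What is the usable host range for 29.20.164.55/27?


Network: 29.20.164.32
Broadcast: 29.20.164.63
First usable = network + 1
Last usable = broadcast - 1
Range: 29.20.164.33 to 29.20.164.62


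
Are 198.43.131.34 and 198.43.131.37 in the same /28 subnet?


Mask: 255.255.255.240
198.43.131.34 AND mask = 198.43.131.32
198.43.131.37 AND mask = 198.43.131.32
Yes, same subnet (198.43.131.32)


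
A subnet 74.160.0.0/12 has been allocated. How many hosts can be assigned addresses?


Host bits = 32 - 12 = 20
Total addresses = 2^20 = 1048576
Usable = total - 2 (network and broadcast)
Usable hosts: 1048574


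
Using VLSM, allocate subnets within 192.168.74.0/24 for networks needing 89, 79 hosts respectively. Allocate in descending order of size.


89 hosts -> /25 (126 usable): 192.168.74.0/25
79 hosts -> /25 (126 usable): 192.168.74.128/25
Allocation: 192.168.74.0/25 (89 hosts, 126 usable); 192.168.74.128/25 (79 hosts, 126 usable)


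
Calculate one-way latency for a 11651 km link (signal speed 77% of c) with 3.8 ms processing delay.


Speed = 0.77 * 3e5 km/s = 231000 km/s
Propagation delay = 11651 / 231000 = 0.0504 s = 50.4372 ms
Processing delay = 3.8 ms
Total one-way latency = 54.2372 ms


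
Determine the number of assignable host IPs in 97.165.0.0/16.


Host bits = 32 - 16 = 16
Total addresses = 2^16 = 65536
Usable = total - 2 (network and broadcast)
Usable hosts: 65534


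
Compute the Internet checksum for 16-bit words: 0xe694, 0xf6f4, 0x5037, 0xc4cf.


Sum all words (with carry folding):
+ 0xe694 = 0xe694
+ 0xf6f4 = 0xdd89
+ 0x5037 = 0x2dc1
+ 0xc4cf = 0xf290
One's complement: ~0xf290
Checksum = 0x0d6f


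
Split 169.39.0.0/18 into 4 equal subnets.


New prefix = 18 + 2 = 20
Each subnet has 4096 addresses
  169.39.0.0/20
  169.39.16.0/20
  169.39.32.0/20
  169.39.48.0/20
Subnets: 169.39.0.0/20, 169.39.16.0/20, 169.39.32.0/20, 169.39.48.0/20


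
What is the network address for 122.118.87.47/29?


IP:   01111010.01110110.01010111.00101111
Mask: 11111111.11111111.11111111.11111000
AND operation:
Net:  01111010.01110110.01010111.00101000
Network: 122.118.87.40/29


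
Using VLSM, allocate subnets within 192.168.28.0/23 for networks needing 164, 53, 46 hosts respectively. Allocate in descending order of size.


164 hosts -> /24 (254 usable): 192.168.28.0/24
53 hosts -> /26 (62 usable): 192.168.29.0/26
46 hosts -> /26 (62 usable): 192.168.29.64/26
Allocation: 192.168.28.0/24 (164 hosts, 254 usable); 192.168.29.0/26 (53 hosts, 62 usable); 192.168.29.64/26 (46 hosts, 62 usable)


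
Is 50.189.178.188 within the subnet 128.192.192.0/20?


Subnet network: 128.192.192.0
Test IP AND mask: 50.189.176.0
No, 50.189.178.188 is not in 128.192.192.0/20


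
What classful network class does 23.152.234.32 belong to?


First octet: 23
Binary: 00010111
0xxxxxxx -> Class A (1-126)
Class A, default mask 255.0.0.0 (/8)


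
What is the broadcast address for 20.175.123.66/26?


Network: 20.175.123.64/26
Host bits = 6
Set all host bits to 1:
Broadcast: 20.175.123.127


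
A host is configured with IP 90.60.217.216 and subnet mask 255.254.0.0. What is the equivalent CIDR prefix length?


Binary: 11111111.11111110.00000000.00000000
Count leading 1s
Prefix: /15


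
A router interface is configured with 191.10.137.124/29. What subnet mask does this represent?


/29 means 29 network bits, 3 host bits
Binary: 11111111111111111111111111111000
Mask: 255.255.255.248


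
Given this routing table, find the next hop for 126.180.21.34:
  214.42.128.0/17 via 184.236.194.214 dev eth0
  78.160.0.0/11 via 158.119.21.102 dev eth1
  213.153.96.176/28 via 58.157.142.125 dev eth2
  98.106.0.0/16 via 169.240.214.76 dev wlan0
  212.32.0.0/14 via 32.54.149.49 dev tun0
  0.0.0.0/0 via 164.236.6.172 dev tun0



Longest prefix match for 126.180.21.34:
  /17 214.42.128.0: no
  /11 78.160.0.0: no
  /28 213.153.96.176: no
  /16 98.106.0.0: no
  /14 212.32.0.0: no
  /0 0.0.0.0: MATCH
Selected: next-hop 164.236.6.172 via tun0 (matched /0)


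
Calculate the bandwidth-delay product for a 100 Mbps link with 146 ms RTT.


BDP = bandwidth * RTT
= 100 Mbps * 146 ms
= 100 * 1e6 * 146 / 1000 bits
= 14600000 bits
= 1825000 bytes
= 1782.2266 KB
BDP = 14600000 bits (1825000 bytes)


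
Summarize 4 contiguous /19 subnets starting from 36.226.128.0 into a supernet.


Original prefix: /19
Number of subnets: 4 = 2^2
New prefix = 19 - 2 = 17
Supernet: 36.226.128.0/17


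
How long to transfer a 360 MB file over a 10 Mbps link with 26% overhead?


Effective throughput = 10 * (1 - 26/100) = 7.4 Mbps
File size in Mb = 360 * 8 = 2880 Mb
Time = 2880 / 7.4
Time = 389.1892 seconds


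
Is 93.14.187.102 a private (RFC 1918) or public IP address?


RFC 1918 private ranges:
  10.0.0.0/8 (10.0.0.0 - 10.255.255.255)
  172.16.0.0/12 (172.16.0.0 - 172.31.255.255)
  192.168.0.0/16 (192.168.0.0 - 192.168.255.255)
Public (not in any RFC 1918 range)


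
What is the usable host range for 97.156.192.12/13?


Network: 97.152.0.0
Broadcast: 97.159.255.255
First usable = network + 1
Last usable = broadcast - 1
Range: 97.152.0.1 to 97.159.255.254


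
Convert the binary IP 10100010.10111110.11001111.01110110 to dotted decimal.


10100010 = 162
10111110 = 190
11001111 = 207
01110110 = 118
IP: 162.190.207.118


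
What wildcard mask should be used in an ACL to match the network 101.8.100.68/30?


Subnet mask: 255.255.255.252
Wildcard = 255.255.255.255 - subnet mask
255 - 255 = 0
255 - 255 = 0
255 - 255 = 0
255 - 252 = 3
Wildcard: 0.0.0.3


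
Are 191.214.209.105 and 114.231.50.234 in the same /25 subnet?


Mask: 255.255.255.128
191.214.209.105 AND mask = 191.214.209.0
114.231.50.234 AND mask = 114.231.50.128
No, different subnets (191.214.209.0 vs 114.231.50.128)


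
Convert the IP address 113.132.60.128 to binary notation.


113 = 01110001
132 = 10000100
60 = 00111100
128 = 10000000
Binary: 01110001.10000100.00111100.10000000


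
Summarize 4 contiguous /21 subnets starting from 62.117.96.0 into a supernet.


Original prefix: /21
Number of subnets: 4 = 2^2
New prefix = 21 - 2 = 19
Supernet: 62.117.96.0/19


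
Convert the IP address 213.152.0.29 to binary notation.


213 = 11010101
152 = 10011000
0 = 00000000
29 = 00011101
Binary: 11010101.10011000.00000000.00011101


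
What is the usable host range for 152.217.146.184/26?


Network: 152.217.146.128
Broadcast: 152.217.146.191
First usable = network + 1
Last usable = broadcast - 1
Range: 152.217.146.129 to 152.217.146.190


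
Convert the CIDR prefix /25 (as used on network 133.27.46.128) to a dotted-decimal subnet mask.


/25 means 25 network bits, 7 host bits
Binary: 11111111111111111111111110000000
Mask: 255.255.255.128


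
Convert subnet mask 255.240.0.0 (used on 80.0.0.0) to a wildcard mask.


Subnet mask: 255.240.0.0
Wildcard = 255.255.255.255 - subnet mask
255 - 255 = 0
255 - 240 = 15
255 - 0 = 255
255 - 0 = 255
Wildcard: 0.15.255.255


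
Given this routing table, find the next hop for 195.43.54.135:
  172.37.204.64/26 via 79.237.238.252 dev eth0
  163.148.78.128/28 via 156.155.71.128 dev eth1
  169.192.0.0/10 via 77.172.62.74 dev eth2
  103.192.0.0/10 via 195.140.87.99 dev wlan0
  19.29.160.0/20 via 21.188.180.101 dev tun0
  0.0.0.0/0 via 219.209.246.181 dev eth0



Longest prefix match for 195.43.54.135:
  /26 172.37.204.64: no
  /28 163.148.78.128: no
  /10 169.192.0.0: no
  /10 103.192.0.0: no
  /20 19.29.160.0: no
  /0 0.0.0.0: MATCH
Selected: next-hop 219.209.246.181 via eth0 (matched /0)


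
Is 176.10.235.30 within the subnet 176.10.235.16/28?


Subnet network: 176.10.235.16
Test IP AND mask: 176.10.235.16
Yes, 176.10.235.30 is in 176.10.235.16/28


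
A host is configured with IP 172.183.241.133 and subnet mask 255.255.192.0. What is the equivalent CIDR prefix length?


Binary: 11111111.11111111.11000000.00000000
Count leading 1s
Prefix: /18


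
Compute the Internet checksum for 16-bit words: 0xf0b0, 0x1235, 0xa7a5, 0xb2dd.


Sum all words (with carry folding):
+ 0xf0b0 = 0xf0b0
+ 0x1235 = 0x02e6
+ 0xa7a5 = 0xaa8b
+ 0xb2dd = 0x5d69
One's complement: ~0x5d69
Checksum = 0xa296


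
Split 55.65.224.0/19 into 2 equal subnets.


New prefix = 19 + 1 = 20
Each subnet has 4096 addresses
  55.65.224.0/20
  55.65.240.0/20
Subnets: 55.65.224.0/20, 55.65.240.0/20


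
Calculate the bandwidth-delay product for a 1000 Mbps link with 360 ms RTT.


BDP = bandwidth * RTT
= 1000 Mbps * 360 ms
= 1000 * 1e6 * 360 / 1000 bits
= 360000000 bits
= 45000000 bytes
= 43945.3125 KB
BDP = 360000000 bits (45000000 bytes)


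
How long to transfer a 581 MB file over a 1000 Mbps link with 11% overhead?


Effective throughput = 1000 * (1 - 11/100) = 890 Mbps
File size in Mb = 581 * 8 = 4648 Mb
Time = 4648 / 890
Time = 5.2225 seconds


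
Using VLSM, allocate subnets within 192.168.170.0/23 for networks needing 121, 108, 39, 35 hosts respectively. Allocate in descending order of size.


121 hosts -> /25 (126 usable): 192.168.170.0/25
108 hosts -> /25 (126 usable): 192.168.170.128/25
39 hosts -> /26 (62 usable): 192.168.171.0/26
35 hosts -> /26 (62 usable): 192.168.171.64/26
Allocation: 192.168.170.0/25 (121 hosts, 126 usable); 192.168.170.128/25 (108 hosts, 126 usable); 192.168.171.0/26 (39 hosts, 62 usable); 192.168.171.64/26 (35 hosts, 62 usable)


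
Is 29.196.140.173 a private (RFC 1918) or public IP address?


RFC 1918 private ranges:
  10.0.0.0/8 (10.0.0.0 - 10.255.255.255)
  172.16.0.0/12 (172.16.0.0 - 172.31.255.255)
  192.168.0.0/16 (192.168.0.0 - 192.168.255.255)
Public (not in any RFC 1918 range)


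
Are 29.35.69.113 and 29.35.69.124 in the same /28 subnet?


Mask: 255.255.255.240
29.35.69.113 AND mask = 29.35.69.112
29.35.69.124 AND mask = 29.35.69.112
Yes, same subnet (29.35.69.112)


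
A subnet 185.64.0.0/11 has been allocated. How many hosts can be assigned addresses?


Host bits = 32 - 11 = 21
Total addresses = 2^21 = 2097152
Usable = total - 2 (network and broadcast)
Usable hosts: 2097150


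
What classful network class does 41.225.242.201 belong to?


First octet: 41
Binary: 00101001
0xxxxxxx -> Class A (1-126)
Class A, default mask 255.0.0.0 (/8)


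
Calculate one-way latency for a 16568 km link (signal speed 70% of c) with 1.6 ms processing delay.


Speed = 0.7 * 3e5 km/s = 210000 km/s
Propagation delay = 16568 / 210000 = 0.0789 s = 78.8952 ms
Processing delay = 1.6 ms
Total one-way latency = 80.4952 ms


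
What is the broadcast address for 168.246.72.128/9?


Network: 168.128.0.0/9
Host bits = 23
Set all host bits to 1:
Broadcast: 168.255.255.255


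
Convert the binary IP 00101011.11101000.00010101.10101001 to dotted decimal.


00101011 = 43
11101000 = 232
00010101 = 21
10101001 = 169
IP: 43.232.21.169


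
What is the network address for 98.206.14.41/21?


IP:   01100010.11001110.00001110.00101001
Mask: 11111111.11111111.11111000.00000000
AND operation:
Net:  01100010.11001110.00001000.00000000
Network: 98.206.8.0/21


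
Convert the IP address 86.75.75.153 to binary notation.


86 = 01010110
75 = 01001011
75 = 01001011
153 = 10011001
Binary: 01010110.01001011.01001011.10011001


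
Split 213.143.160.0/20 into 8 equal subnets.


New prefix = 20 + 3 = 23
Each subnet has 512 addresses
  213.143.160.0/23
  213.143.162.0/23
  213.143.164.0/23
  213.143.166.0/23
  213.143.168.0/23
  213.143.170.0/23
  213.143.172.0/23
  213.143.174.0/23
Subnets: 213.143.160.0/23, 213.143.162.0/23, 213.143.164.0/23, 213.143.166.0/23, 213.143.168.0/23, 213.143.170.0/23, 213.143.172.0/23, 213.143.174.0/23


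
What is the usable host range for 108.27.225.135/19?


Network: 108.27.224.0
Broadcast: 108.27.255.255
First usable = network + 1
Last usable = broadcast - 1
Range: 108.27.224.1 to 108.27.255.254


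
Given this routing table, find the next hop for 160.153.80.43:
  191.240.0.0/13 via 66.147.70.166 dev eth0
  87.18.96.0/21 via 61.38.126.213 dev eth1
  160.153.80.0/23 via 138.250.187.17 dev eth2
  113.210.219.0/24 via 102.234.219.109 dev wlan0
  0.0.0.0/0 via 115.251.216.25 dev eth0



Longest prefix match for 160.153.80.43:
  /13 191.240.0.0: no
  /21 87.18.96.0: no
  /23 160.153.80.0: MATCH
  /24 113.210.219.0: no
  /0 0.0.0.0: MATCH
Selected: next-hop 138.250.187.17 via eth2 (matched /23)


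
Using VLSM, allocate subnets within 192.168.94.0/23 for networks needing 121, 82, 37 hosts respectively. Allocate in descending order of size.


121 hosts -> /25 (126 usable): 192.168.94.0/25
82 hosts -> /25 (126 usable): 192.168.94.128/25
37 hosts -> /26 (62 usable): 192.168.95.0/26
Allocation: 192.168.94.0/25 (121 hosts, 126 usable); 192.168.94.128/25 (82 hosts, 126 usable); 192.168.95.0/26 (37 hosts, 62 usable)


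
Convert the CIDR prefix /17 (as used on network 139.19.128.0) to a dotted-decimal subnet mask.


/17 means 17 network bits, 15 host bits
Binary: 11111111111111111000000000000000
Mask: 255.255.128.0


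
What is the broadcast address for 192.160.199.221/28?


Network: 192.160.199.208/28
Host bits = 4
Set all host bits to 1:
Broadcast: 192.160.199.223


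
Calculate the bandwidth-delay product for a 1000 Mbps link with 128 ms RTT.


BDP = bandwidth * RTT
= 1000 Mbps * 128 ms
= 1000 * 1e6 * 128 / 1000 bits
= 128000000 bits
= 16000000 bytes
= 15625 KB
BDP = 128000000 bits (16000000 bytes)


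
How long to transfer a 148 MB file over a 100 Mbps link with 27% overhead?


Effective throughput = 100 * (1 - 27/100) = 73 Mbps
File size in Mb = 148 * 8 = 1184 Mb
Time = 1184 / 73
Time = 16.2192 seconds


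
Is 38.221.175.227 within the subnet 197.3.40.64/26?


Subnet network: 197.3.40.64
Test IP AND mask: 38.221.175.192
No, 38.221.175.227 is not in 197.3.40.64/26


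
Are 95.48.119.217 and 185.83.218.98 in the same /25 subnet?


Mask: 255.255.255.128
95.48.119.217 AND mask = 95.48.119.128
185.83.218.98 AND mask = 185.83.218.0
No, different subnets (95.48.119.128 vs 185.83.218.0)


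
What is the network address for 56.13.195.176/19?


IP:   00111000.00001101.11000011.10110000
Mask: 11111111.11111111.11100000.00000000
AND operation:
Net:  00111000.00001101.11000000.00000000
Network: 56.13.192.0/19


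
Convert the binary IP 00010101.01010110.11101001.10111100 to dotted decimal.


00010101 = 21
01010110 = 86
11101001 = 233
10111100 = 188
IP: 21.86.233.188


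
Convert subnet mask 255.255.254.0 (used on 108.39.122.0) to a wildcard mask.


Subnet mask: 255.255.254.0
Wildcard = 255.255.255.255 - subnet mask
255 - 255 = 0
255 - 255 = 0
255 - 254 = 1
255 - 0 = 255
Wildcard: 0.0.1.255


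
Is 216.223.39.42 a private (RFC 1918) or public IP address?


RFC 1918 private ranges:
  10.0.0.0/8 (10.0.0.0 - 10.255.255.255)
  172.16.0.0/12 (172.16.0.0 - 172.31.255.255)
  192.168.0.0/16 (192.168.0.0 - 192.168.255.255)
Public (not in any RFC 1918 range)


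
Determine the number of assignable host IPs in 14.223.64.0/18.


Host bits = 32 - 18 = 14
Total addresses = 2^14 = 16384
Usable = total - 2 (network and broadcast)
Usable hosts: 16382


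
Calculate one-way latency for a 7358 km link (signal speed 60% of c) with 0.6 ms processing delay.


Speed = 0.6 * 3e5 km/s = 180000 km/s
Propagation delay = 7358 / 180000 = 0.0409 s = 40.8778 ms
Processing delay = 0.6 ms
Total one-way latency = 41.4778 ms


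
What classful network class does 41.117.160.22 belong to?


First octet: 41
Binary: 00101001
0xxxxxxx -> Class A (1-126)
Class A, default mask 255.0.0.0 (/8)


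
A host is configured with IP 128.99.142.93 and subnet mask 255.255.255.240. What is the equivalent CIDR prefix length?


Binary: 11111111.11111111.11111111.11110000
Count leading 1s
Prefix: /28


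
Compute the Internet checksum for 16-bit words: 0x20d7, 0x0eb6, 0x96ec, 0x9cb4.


Sum all words (with carry folding):
+ 0x20d7 = 0x20d7
+ 0x0eb6 = 0x2f8d
+ 0x96ec = 0xc679
+ 0x9cb4 = 0x632e
One's complement: ~0x632e
Checksum = 0x9cd1


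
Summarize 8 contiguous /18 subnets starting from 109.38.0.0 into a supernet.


Original prefix: /18
Number of subnets: 8 = 2^3
New prefix = 18 - 3 = 15
Supernet: 109.38.0.0/15


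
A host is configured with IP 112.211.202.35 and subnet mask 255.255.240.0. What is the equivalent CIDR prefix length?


Binary: 11111111.11111111.11110000.00000000
Count leading 1s
Prefix: /20


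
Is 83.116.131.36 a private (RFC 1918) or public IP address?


RFC 1918 private ranges:
  10.0.0.0/8 (10.0.0.0 - 10.255.255.255)
  172.16.0.0/12 (172.16.0.0 - 172.31.255.255)
  192.168.0.0/16 (192.168.0.0 - 192.168.255.255)
Public (not in any RFC 1918 range)


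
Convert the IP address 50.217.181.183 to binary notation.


50 = 00110010
217 = 11011001
181 = 10110101
183 = 10110111
Binary: 00110010.11011001.10110101.10110111


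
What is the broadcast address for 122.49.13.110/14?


Network: 122.48.0.0/14
Host bits = 18
Set all host bits to 1:
Broadcast: 122.51.255.255


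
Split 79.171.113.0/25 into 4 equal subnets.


New prefix = 25 + 2 = 27
Each subnet has 32 addresses
  79.171.113.0/27
  79.171.113.32/27
  79.171.113.64/27
  79.171.113.96/27
Subnets: 79.171.113.0/27, 79.171.113.32/27, 79.171.113.64/27, 79.171.113.96/27


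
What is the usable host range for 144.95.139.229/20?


Network: 144.95.128.0
Broadcast: 144.95.143.255
First usable = network + 1
Last usable = broadcast - 1
Range: 144.95.128.1 to 144.95.143.254


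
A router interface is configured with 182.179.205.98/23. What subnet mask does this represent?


/23 means 23 network bits, 9 host bits
Binary: 11111111111111111111111000000000
Mask: 255.255.254.0


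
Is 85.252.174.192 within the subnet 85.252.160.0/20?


Subnet network: 85.252.160.0
Test IP AND mask: 85.252.160.0
Yes, 85.252.174.192 is in 85.252.160.0/20


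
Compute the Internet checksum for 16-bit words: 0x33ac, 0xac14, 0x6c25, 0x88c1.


Sum all words (with carry folding):
+ 0x33ac = 0x33ac
+ 0xac14 = 0xdfc0
+ 0x6c25 = 0x4be6
+ 0x88c1 = 0xd4a7
One's complement: ~0xd4a7
Checksum = 0x2b58


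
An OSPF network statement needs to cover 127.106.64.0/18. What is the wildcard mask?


Subnet mask: 255.255.192.0
Wildcard = 255.255.255.255 - subnet mask
255 - 255 = 0
255 - 255 = 0
255 - 192 = 63
255 - 0 = 255
Wildcard: 0.0.63.255


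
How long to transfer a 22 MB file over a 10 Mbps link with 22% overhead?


Effective throughput = 10 * (1 - 22/100) = 7.8 Mbps
File size in Mb = 22 * 8 = 176 Mb
Time = 176 / 7.8
Time = 22.5641 seconds


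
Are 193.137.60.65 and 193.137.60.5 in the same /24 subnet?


Mask: 255.255.255.0
193.137.60.65 AND mask = 193.137.60.0
193.137.60.5 AND mask = 193.137.60.0
Yes, same subnet (193.137.60.0)


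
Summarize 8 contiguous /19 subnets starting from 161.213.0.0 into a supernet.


Original prefix: /19
Number of subnets: 8 = 2^3
New prefix = 19 - 3 = 16
Supernet: 161.213.0.0/16


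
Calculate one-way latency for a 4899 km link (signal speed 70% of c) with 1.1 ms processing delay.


Speed = 0.7 * 3e5 km/s = 210000 km/s
Propagation delay = 4899 / 210000 = 0.0233 s = 23.3286 ms
Processing delay = 1.1 ms
Total one-way latency = 24.4286 ms


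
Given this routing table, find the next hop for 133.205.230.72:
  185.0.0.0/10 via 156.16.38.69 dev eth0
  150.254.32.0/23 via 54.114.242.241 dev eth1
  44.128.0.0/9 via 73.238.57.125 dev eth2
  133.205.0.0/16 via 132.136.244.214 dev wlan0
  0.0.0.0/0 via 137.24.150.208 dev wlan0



Longest prefix match for 133.205.230.72:
  /10 185.0.0.0: no
  /23 150.254.32.0: no
  /9 44.128.0.0: no
  /16 133.205.0.0: MATCH
  /0 0.0.0.0: MATCH
Selected: next-hop 132.136.244.214 via wlan0 (matched /16)


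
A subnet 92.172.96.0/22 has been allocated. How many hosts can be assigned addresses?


Host bits = 32 - 22 = 10
Total addresses = 2^10 = 1024
Usable = total - 2 (network and broadcast)
Usable hosts: 1022


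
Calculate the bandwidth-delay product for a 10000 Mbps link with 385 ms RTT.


BDP = bandwidth * RTT
= 10000 Mbps * 385 ms
= 10000 * 1e6 * 385 / 1000 bits
= 3850000000 bits
= 481250000 bytes
= 469970.7031 KB
BDP = 3850000000 bits (481250000 bytes)


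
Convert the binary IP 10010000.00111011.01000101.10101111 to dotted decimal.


10010000 = 144
00111011 = 59
01000101 = 69
10101111 = 175
IP: 144.59.69.175


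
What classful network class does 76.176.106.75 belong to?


First octet: 76
Binary: 01001100
0xxxxxxx -> Class A (1-126)
Class A, default mask 255.0.0.0 (/8)


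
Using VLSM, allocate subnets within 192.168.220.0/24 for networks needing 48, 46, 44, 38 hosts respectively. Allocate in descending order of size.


48 hosts -> /26 (62 usable): 192.168.220.0/26
46 hosts -> /26 (62 usable): 192.168.220.64/26
44 hosts -> /26 (62 usable): 192.168.220.128/26
38 hosts -> /26 (62 usable): 192.168.220.192/26
Allocation: 192.168.220.0/26 (48 hosts, 62 usable); 192.168.220.64/26 (46 hosts, 62 usable); 192.168.220.128/26 (44 hosts, 62 usable); 192.168.220.192/26 (38 hosts, 62 usable)


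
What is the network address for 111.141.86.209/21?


IP:   01101111.10001101.01010110.11010001
Mask: 11111111.11111111.11111000.00000000
AND operation:
Net:  01101111.10001101.01010000.00000000
Network: 111.141.80.0/21


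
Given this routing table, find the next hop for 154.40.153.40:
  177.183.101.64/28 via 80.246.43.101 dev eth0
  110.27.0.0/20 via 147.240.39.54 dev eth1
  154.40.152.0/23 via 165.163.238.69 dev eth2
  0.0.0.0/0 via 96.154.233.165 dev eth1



Longest prefix match for 154.40.153.40:
  /28 177.183.101.64: no
  /20 110.27.0.0: no
  /23 154.40.152.0: MATCH
  /0 0.0.0.0: MATCH
Selected: next-hop 165.163.238.69 via eth2 (matched /23)


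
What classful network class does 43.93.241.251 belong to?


First octet: 43
Binary: 00101011
0xxxxxxx -> Class A (1-126)
Class A, default mask 255.0.0.0 (/8)


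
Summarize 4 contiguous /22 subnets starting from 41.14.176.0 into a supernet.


Original prefix: /22
Number of subnets: 4 = 2^2
New prefix = 22 - 2 = 20
Supernet: 41.14.176.0/20


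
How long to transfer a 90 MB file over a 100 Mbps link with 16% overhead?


Effective throughput = 100 * (1 - 16/100) = 84 Mbps
File size in Mb = 90 * 8 = 720 Mb
Time = 720 / 84
Time = 8.5714 seconds


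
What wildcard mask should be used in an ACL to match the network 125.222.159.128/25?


Subnet mask: 255.255.255.128
Wildcard = 255.255.255.255 - subnet mask
255 - 255 = 0
255 - 255 = 0
255 - 255 = 0
255 - 128 = 127
Wildcard: 0.0.0.127


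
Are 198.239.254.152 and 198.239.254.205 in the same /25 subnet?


Mask: 255.255.255.128
198.239.254.152 AND mask = 198.239.254.128
198.239.254.205 AND mask = 198.239.254.128
Yes, same subnet (198.239.254.128)


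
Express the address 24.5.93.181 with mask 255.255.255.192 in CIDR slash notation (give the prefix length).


Binary: 11111111.11111111.11111111.11000000
Count leading 1s
Prefix: /26


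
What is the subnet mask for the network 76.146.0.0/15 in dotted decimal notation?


/15 means 15 network bits, 17 host bits
Binary: 11111111111111100000000000000000
Mask: 255.254.0.0


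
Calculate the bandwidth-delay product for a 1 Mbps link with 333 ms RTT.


BDP = bandwidth * RTT
= 1 Mbps * 333 ms
= 1 * 1e6 * 333 / 1000 bits
= 333000 bits
= 41625 bytes
= 40.6494 KB
BDP = 333000 bits (41625 bytes)


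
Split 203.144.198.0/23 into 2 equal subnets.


New prefix = 23 + 1 = 24
Each subnet has 256 addresses
  203.144.198.0/24
  203.144.199.0/24
Subnets: 203.144.198.0/24, 203.144.199.0/24


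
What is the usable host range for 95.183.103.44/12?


Network: 95.176.0.0
Broadcast: 95.191.255.255
First usable = network + 1
Last usable = broadcast - 1
Range: 95.176.0.1 to 95.191.255.254


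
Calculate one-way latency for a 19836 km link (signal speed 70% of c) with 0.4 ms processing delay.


Speed = 0.7 * 3e5 km/s = 210000 km/s
Propagation delay = 19836 / 210000 = 0.0945 s = 94.4571 ms
Processing delay = 0.4 ms
Total one-way latency = 94.8571 ms


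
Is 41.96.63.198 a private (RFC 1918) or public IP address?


RFC 1918 private ranges:
  10.0.0.0/8 (10.0.0.0 - 10.255.255.255)
  172.16.0.0/12 (172.16.0.0 - 172.31.255.255)
  192.168.0.0/16 (192.168.0.0 - 192.168.255.255)
Public (not in any RFC 1918 range)


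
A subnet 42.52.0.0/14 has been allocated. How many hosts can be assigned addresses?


Host bits = 32 - 14 = 18
Total addresses = 2^18 = 262144
Usable = total - 2 (network and broadcast)
Usable hosts: 262142


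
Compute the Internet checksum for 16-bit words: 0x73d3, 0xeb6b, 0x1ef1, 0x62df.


Sum all words (with carry folding):
+ 0x73d3 = 0x73d3
+ 0xeb6b = 0x5f3f
+ 0x1ef1 = 0x7e30
+ 0x62df = 0xe10f
One's complement: ~0xe10f
Checksum = 0x1ef0


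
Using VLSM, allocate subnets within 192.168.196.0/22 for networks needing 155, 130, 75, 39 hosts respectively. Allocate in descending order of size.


155 hosts -> /24 (254 usable): 192.168.196.0/24
130 hosts -> /24 (254 usable): 192.168.197.0/24
75 hosts -> /25 (126 usable): 192.168.198.0/25
39 hosts -> /26 (62 usable): 192.168.198.128/26
Allocation: 192.168.196.0/24 (155 hosts, 254 usable); 192.168.197.0/24 (130 hosts, 254 usable); 192.168.198.0/25 (75 hosts, 126 usable); 192.168.198.128/26 (39 hosts, 62 usable)


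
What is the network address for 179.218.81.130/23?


IP:   10110011.11011010.01010001.10000010
Mask: 11111111.11111111.11111110.00000000
AND operation:
Net:  10110011.11011010.01010000.00000000
Network: 179.218.80.0/23


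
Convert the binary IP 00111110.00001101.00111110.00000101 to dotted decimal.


00111110 = 62
00001101 = 13
00111110 = 62
00000101 = 5
IP: 62.13.62.5


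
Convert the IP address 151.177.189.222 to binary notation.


151 = 10010111
177 = 10110001
189 = 10111101
222 = 11011110
Binary: 10010111.10110001.10111101.11011110


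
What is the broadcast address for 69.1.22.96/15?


Network: 69.0.0.0/15
Host bits = 17
Set all host bits to 1:
Broadcast: 69.1.255.255


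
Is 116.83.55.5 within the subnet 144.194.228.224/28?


Subnet network: 144.194.228.224
Test IP AND mask: 116.83.55.0
No, 116.83.55.5 is not in 144.194.228.224/28


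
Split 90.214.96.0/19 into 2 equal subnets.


New prefix = 19 + 1 = 20
Each subnet has 4096 addresses
  90.214.96.0/20
  90.214.112.0/20
Subnets: 90.214.96.0/20, 90.214.112.0/20


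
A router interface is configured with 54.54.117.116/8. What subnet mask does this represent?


/8 means 8 network bits, 24 host bits
Binary: 11111111000000000000000000000000
Mask: 255.0.0.0


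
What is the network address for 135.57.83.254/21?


IP:   10000111.00111001.01010011.11111110
Mask: 11111111.11111111.11111000.00000000
AND operation:
Net:  10000111.00111001.01010000.00000000
Network: 135.57.80.0/21


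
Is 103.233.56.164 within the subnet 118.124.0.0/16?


Subnet network: 118.124.0.0
Test IP AND mask: 103.233.0.0
No, 103.233.56.164 is not in 118.124.0.0/16


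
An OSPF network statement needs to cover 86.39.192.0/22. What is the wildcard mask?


Subnet mask: 255.255.252.0
Wildcard = 255.255.255.255 - subnet mask
255 - 255 = 0
255 - 255 = 0
255 - 252 = 3
255 - 0 = 255
Wildcard: 0.0.3.255


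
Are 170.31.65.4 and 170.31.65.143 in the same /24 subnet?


Mask: 255.255.255.0
170.31.65.4 AND mask = 170.31.65.0
170.31.65.143 AND mask = 170.31.65.0
Yes, same subnet (170.31.65.0)


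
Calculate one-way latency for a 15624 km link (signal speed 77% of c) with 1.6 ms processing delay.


Speed = 0.77 * 3e5 km/s = 231000 km/s
Propagation delay = 15624 / 231000 = 0.0676 s = 67.6364 ms
Processing delay = 1.6 ms
Total one-way latency = 69.2364 ms


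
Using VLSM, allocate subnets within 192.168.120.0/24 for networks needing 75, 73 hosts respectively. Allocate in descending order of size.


75 hosts -> /25 (126 usable): 192.168.120.0/25
73 hosts -> /25 (126 usable): 192.168.120.128/25
Allocation: 192.168.120.0/25 (75 hosts, 126 usable); 192.168.120.128/25 (73 hosts, 126 usable)


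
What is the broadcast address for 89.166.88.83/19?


Network: 89.166.64.0/19
Host bits = 13
Set all host bits to 1:
Broadcast: 89.166.95.255


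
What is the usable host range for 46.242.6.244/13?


Network: 46.240.0.0
Broadcast: 46.247.255.255
First usable = network + 1
Last usable = broadcast - 1
Range: 46.240.0.1 to 46.247.255.254


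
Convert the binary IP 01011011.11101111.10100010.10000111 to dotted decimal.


01011011 = 91
11101111 = 239
10100010 = 162
10000111 = 135
IP: 91.239.162.135


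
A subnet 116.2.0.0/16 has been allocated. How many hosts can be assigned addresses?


Host bits = 32 - 16 = 16
Total addresses = 2^16 = 65536
Usable = total - 2 (network and broadcast)
Usable hosts: 65534


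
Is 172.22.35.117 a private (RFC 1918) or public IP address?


RFC 1918 private ranges:
  10.0.0.0/8 (10.0.0.0 - 10.255.255.255)
  172.16.0.0/12 (172.16.0.0 - 172.31.255.255)
  192.168.0.0/16 (192.168.0.0 - 192.168.255.255)
Private (in 172.16.0.0/12)


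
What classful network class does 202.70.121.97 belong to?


First octet: 202
Binary: 11001010
110xxxxx -> Class C (192-223)
Class C, default mask 255.255.255.0 (/24)


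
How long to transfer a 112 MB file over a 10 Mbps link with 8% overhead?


Effective throughput = 10 * (1 - 8/100) = 9.2 Mbps
File size in Mb = 112 * 8 = 896 Mb
Time = 896 / 9.2
Time = 97.3913 seconds


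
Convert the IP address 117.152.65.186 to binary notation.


117 = 01110101
152 = 10011000
65 = 01000001
186 = 10111010
Binary: 01110101.10011000.01000001.10111010


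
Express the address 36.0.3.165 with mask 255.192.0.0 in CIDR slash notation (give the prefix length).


Binary: 11111111.11000000.00000000.00000000
Count leading 1s
Prefix: /10


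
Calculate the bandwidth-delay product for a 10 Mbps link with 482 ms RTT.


BDP = bandwidth * RTT
= 10 Mbps * 482 ms
= 10 * 1e6 * 482 / 1000 bits
= 4820000 bits
= 602500 bytes
= 588.3789 KB
BDP = 4820000 bits (602500 bytes)


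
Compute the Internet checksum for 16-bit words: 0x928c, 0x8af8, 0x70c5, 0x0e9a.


Sum all words (with carry folding):
+ 0x928c = 0x928c
+ 0x8af8 = 0x1d85
+ 0x70c5 = 0x8e4a
+ 0x0e9a = 0x9ce4
One's complement: ~0x9ce4
Checksum = 0x631b


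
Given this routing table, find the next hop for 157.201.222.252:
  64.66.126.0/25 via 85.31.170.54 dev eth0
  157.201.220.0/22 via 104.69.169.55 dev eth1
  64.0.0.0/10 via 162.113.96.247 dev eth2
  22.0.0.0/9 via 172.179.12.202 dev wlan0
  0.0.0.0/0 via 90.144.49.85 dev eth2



Longest prefix match for 157.201.222.252:
  /25 64.66.126.0: no
  /22 157.201.220.0: MATCH
  /10 64.0.0.0: no
  /9 22.0.0.0: no
  /0 0.0.0.0: MATCH
Selected: next-hop 104.69.169.55 via eth1 (matched /22)


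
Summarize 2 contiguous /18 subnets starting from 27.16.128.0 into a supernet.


Original prefix: /18
Number of subnets: 2 = 2^1
New prefix = 18 - 1 = 17
Supernet: 27.16.128.0/17


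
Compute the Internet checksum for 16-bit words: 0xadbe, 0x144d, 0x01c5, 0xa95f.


Sum all words (with carry folding):
+ 0xadbe = 0xadbe
+ 0x144d = 0xc20b
+ 0x01c5 = 0xc3d0
+ 0xa95f = 0x6d30
One's complement: ~0x6d30
Checksum = 0x92cf


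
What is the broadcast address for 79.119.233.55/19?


Network: 79.119.224.0/19
Host bits = 13
Set all host bits to 1:
Broadcast: 79.119.255.255


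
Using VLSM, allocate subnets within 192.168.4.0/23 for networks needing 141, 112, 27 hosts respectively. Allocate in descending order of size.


141 hosts -> /24 (254 usable): 192.168.4.0/24
112 hosts -> /25 (126 usable): 192.168.5.0/25
27 hosts -> /27 (30 usable): 192.168.5.128/27
Allocation: 192.168.4.0/24 (141 hosts, 254 usable); 192.168.5.0/25 (112 hosts, 126 usable); 192.168.5.128/27 (27 hosts, 30 usable)


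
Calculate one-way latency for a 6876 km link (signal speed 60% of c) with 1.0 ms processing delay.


Speed = 0.6 * 3e5 km/s = 180000 km/s
Propagation delay = 6876 / 180000 = 0.0382 s = 38.2 ms
Processing delay = 1.0 ms
Total one-way latency = 39.2 ms


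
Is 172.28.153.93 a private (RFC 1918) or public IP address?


RFC 1918 private ranges:
  10.0.0.0/8 (10.0.0.0 - 10.255.255.255)
  172.16.0.0/12 (172.16.0.0 - 172.31.255.255)
  192.168.0.0/16 (192.168.0.0 - 192.168.255.255)
Private (in 172.16.0.0/12)


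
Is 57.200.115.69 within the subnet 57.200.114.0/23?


Subnet network: 57.200.114.0
Test IP AND mask: 57.200.114.0
Yes, 57.200.115.69 is in 57.200.114.0/23


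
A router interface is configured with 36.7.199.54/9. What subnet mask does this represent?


/9 means 9 network bits, 23 host bits
Binary: 11111111100000000000000000000000
Mask: 255.128.0.0


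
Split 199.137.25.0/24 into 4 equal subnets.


New prefix = 24 + 2 = 26
Each subnet has 64 addresses
  199.137.25.0/26
  199.137.25.64/26
  199.137.25.128/26
  199.137.25.192/26
Subnets: 199.137.25.0/26, 199.137.25.64/26, 199.137.25.128/26, 199.137.25.192/26


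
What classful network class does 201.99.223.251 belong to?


First octet: 201
Binary: 11001001
110xxxxx -> Class C (192-223)
Class C, default mask 255.255.255.0 (/24)


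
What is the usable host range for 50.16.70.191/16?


Network: 50.16.0.0
Broadcast: 50.16.255.255
First usable = network + 1
Last usable = broadcast - 1
Range: 50.16.0.1 to 50.16.255.254


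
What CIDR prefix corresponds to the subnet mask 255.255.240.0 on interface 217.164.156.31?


Binary: 11111111.11111111.11110000.00000000
Count leading 1s
Prefix: /20


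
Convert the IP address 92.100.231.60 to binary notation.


92 = 01011100
100 = 01100100
231 = 11100111
60 = 00111100
Binary: 01011100.01100100.11100111.00111100


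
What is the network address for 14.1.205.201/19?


IP:   00001110.00000001.11001101.11001001
Mask: 11111111.11111111.11100000.00000000
AND operation:
Net:  00001110.00000001.11000000.00000000
Network: 14.1.192.0/19


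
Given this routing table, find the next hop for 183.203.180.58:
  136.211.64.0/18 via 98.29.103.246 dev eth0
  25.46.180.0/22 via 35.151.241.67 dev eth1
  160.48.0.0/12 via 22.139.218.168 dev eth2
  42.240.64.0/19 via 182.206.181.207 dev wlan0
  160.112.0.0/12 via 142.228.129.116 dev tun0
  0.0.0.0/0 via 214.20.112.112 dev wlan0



Longest prefix match for 183.203.180.58:
  /18 136.211.64.0: no
  /22 25.46.180.0: no
  /12 160.48.0.0: no
  /19 42.240.64.0: no
  /12 160.112.0.0: no
  /0 0.0.0.0: MATCH
Selected: next-hop 214.20.112.112 via wlan0 (matched /0)


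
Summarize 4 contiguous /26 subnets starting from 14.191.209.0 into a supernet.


Original prefix: /26
Number of subnets: 4 = 2^2
New prefix = 26 - 2 = 24
Supernet: 14.191.209.0/24


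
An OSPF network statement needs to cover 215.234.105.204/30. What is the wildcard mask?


Subnet mask: 255.255.255.252
Wildcard = 255.255.255.255 - subnet mask
255 - 255 = 0
255 - 255 = 0
255 - 255 = 0
255 - 252 = 3
Wildcard: 0.0.0.3


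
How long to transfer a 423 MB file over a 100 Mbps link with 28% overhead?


Effective throughput = 100 * (1 - 28/100) = 72 Mbps
File size in Mb = 423 * 8 = 3384 Mb
Time = 3384 / 72
Time = 47 seconds


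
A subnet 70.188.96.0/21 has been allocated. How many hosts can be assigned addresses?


Host bits = 32 - 21 = 11
Total addresses = 2^11 = 2048
Usable = total - 2 (network and broadcast)
Usable hosts: 2046


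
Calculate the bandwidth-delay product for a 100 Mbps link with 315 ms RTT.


BDP = bandwidth * RTT
= 100 Mbps * 315 ms
= 100 * 1e6 * 315 / 1000 bits
= 31500000 bits
= 3937500 bytes
= 3845.2148 KB
BDP = 31500000 bits (3937500 bytes)


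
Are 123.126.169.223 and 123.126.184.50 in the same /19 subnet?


Mask: 255.255.224.0
123.126.169.223 AND mask = 123.126.160.0
123.126.184.50 AND mask = 123.126.160.0
Yes, same subnet (123.126.160.0)


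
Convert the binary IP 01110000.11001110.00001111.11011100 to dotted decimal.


01110000 = 112
11001110 = 206
00001111 = 15
11011100 = 220
IP: 112.206.15.220


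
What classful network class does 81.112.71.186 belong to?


First octet: 81
Binary: 01010001
0xxxxxxx -> Class A (1-126)
Class A, default mask 255.0.0.0 (/8)


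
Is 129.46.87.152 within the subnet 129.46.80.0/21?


Subnet network: 129.46.80.0
Test IP AND mask: 129.46.80.0
Yes, 129.46.87.152 is in 129.46.80.0/21


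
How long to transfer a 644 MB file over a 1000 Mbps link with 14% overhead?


Effective throughput = 1000 * (1 - 14/100) = 860 Mbps
File size in Mb = 644 * 8 = 5152 Mb
Time = 5152 / 860
Time = 5.9907 seconds


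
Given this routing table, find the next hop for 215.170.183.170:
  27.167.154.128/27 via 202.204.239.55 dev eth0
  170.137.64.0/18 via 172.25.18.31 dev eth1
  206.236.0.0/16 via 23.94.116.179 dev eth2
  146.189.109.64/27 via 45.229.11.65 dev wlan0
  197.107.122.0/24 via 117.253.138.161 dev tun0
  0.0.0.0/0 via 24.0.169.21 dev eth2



Longest prefix match for 215.170.183.170:
  /27 27.167.154.128: no
  /18 170.137.64.0: no
  /16 206.236.0.0: no
  /27 146.189.109.64: no
  /24 197.107.122.0: no
  /0 0.0.0.0: MATCH
Selected: next-hop 24.0.169.21 via eth2 (matched /0)


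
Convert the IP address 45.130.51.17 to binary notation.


45 = 00101101
130 = 10000010
51 = 00110011
17 = 00010001
Binary: 00101101.10000010.00110011.00010001


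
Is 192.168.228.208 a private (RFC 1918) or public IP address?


RFC 1918 private ranges:
  10.0.0.0/8 (10.0.0.0 - 10.255.255.255)
  172.16.0.0/12 (172.16.0.0 - 172.31.255.255)
  192.168.0.0/16 (192.168.0.0 - 192.168.255.255)
Private (in 192.168.0.0/16)


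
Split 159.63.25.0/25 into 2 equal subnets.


New prefix = 25 + 1 = 26
Each subnet has 64 addresses
  159.63.25.0/26
  159.63.25.64/26
Subnets: 159.63.25.0/26, 159.63.25.64/26


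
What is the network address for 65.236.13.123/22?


IP:   01000001.11101100.00001101.01111011
Mask: 11111111.11111111.11111100.00000000
AND operation:
Net:  01000001.11101100.00001100.00000000
Network: 65.236.12.0/22
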